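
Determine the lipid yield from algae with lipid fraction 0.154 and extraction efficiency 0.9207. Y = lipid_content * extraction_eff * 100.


Y = lipid_content * extraction_eff * 100
= 0.154 * 0.9207 * 100
= 14.1788%

14.1788%


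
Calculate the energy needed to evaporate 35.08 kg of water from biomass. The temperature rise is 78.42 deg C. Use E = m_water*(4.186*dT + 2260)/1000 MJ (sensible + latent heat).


E = m_water * (4.186 * dT + 2260) / 1000
= 35.08 * (4.186 * 78.42 + 2260) / 1000
= 90.7964 MJ

90.7964 MJ


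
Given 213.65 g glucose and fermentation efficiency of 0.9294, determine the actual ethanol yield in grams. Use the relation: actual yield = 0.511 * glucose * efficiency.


Actual ethanol: m = 0.511 * 213.65 * 0.9294
m = 101.4674 g

101.4674 g


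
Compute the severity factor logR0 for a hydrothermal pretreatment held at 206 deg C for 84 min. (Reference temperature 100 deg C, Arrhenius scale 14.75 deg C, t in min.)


logR0 = log10(t * exp((T - 100) / 14.75))
= log10(84 * exp((206 - 100) / 14.75))
= 5.0453

5.0453


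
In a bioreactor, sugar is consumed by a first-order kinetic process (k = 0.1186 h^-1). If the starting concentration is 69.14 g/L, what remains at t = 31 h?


S = S0 * exp(-k * t)
S = 69.14 * exp(-0.1186 * 31)
S = 1.7499 g/L

1.7499 g/L


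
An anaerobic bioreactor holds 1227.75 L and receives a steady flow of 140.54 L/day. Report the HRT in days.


HRT = V / Q
= 1227.75 / 140.54
= 8.7359 days

8.7359 days


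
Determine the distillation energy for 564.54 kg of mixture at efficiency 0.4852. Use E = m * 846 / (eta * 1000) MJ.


E = m * 846 / (eta * 1000)
= 564.54 * 846 / (0.4852 * 1000)
= 984.3381 MJ

984.3381 MJ


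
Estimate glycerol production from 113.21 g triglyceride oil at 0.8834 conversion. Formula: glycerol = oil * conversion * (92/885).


glycerol = oil * conv * (92/885)
= 113.21 * 0.8834 * 92 / 885
= 10.3965 g

10.3965 g


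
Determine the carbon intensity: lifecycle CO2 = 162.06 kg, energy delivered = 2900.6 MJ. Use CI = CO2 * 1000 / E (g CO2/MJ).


CI = CO2 * 1000 / E
= 162.06 * 1000 / 2900.6
= 55.8712 g CO2/MJ

55.8712 g CO2/MJ


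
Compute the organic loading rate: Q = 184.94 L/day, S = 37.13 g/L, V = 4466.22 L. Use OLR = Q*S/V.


OLR = Q * S / V
= 184.94 * 37.13 / 4466.22
= 1.5375 g/L/day

1.5375 g/L/day


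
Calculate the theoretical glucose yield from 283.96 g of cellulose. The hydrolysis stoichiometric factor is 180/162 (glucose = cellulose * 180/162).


glucose = cellulose * 180/162
= 283.96 * 180/162
= 315.5111 g

315.5111 g


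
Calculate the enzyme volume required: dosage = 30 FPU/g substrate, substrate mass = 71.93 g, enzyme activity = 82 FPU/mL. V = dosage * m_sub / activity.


V = dosage * m_sub / activity
V = 30 * 71.93 / 82
V = 26.3159 mL

26.3159 mL


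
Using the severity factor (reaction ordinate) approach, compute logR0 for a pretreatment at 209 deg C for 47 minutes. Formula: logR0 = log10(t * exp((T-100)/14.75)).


logR0 = log10(t * exp((T - 100) / 14.75))
= log10(47 * exp((209 - 100) / 14.75))
= 4.8815

4.8815


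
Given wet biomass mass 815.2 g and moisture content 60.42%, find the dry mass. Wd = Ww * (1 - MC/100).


Wd = Ww * (1 - MC/100)
= 815.2 * (1 - 60.42/100)
= 322.6562 g

322.6562 g


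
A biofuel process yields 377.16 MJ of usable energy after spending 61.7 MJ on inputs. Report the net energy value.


NEV = E_out - E_in
= 377.16 - 61.7
= 315.4600 MJ

315.4600 MJ


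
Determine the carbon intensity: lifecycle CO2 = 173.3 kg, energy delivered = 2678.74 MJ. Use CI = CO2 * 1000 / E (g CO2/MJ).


CI = CO2 * 1000 / E
= 173.3 * 1000 / 2678.74
= 64.6946 g CO2/MJ

64.6946 g CO2/MJ


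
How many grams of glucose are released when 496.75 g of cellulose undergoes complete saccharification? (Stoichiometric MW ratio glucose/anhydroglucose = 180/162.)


glucose = cellulose * 180/162
= 496.75 * 180/162
= 551.9444 g

551.9444 g


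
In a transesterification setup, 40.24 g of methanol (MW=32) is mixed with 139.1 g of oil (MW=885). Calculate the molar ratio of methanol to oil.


Molar ratio = n_MeOH / n_oil = (MeOH/32) / (oil/885) = (MeOH * 885) / (32 * oil)
= (40.24 * 885) / (32 * 139.1)
= 8.0006

8.0006


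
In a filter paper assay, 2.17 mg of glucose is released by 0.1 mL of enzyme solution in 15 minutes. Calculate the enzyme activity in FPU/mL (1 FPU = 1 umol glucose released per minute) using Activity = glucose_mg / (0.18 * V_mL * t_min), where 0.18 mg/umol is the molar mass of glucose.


Activity = glucose_mg / (0.18 mg/umol * V_mL * t_min)
= 2.17 / (0.18 * 0.1 * 15)
= 8.0370 FPU/mL

8.0370 FPU/mL


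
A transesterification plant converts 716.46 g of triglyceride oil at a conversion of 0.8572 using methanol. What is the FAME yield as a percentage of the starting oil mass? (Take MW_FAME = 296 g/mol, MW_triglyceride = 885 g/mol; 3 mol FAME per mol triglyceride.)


m_FAME = oil * conv * (3 * 296 / 885) = oil * conv * (888/885)
= 716.46 * 0.8572 * 888 / 885
= 616.2314 g
Y = m_FAME / oil * 100 = conv * (888/885) * 100
= 0.8572 * 888 / 885 * 100
= 86.01%

86.01%


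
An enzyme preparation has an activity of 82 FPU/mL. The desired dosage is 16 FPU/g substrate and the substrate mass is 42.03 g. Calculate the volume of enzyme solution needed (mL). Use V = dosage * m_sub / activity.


V = dosage * m_sub / activity
V = 16 * 42.03 / 82
V = 8.2010 mL

8.2010 mL


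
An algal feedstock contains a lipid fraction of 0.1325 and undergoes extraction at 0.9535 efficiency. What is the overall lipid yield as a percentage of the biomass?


Y = lipid_content * extraction_eff * 100
= 0.1325 * 0.9535 * 100
= 12.6339%

12.6339%


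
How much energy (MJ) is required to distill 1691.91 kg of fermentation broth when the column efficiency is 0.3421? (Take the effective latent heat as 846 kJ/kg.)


E = m * 846 / (eta * 1000)
= 1691.91 * 846 / (0.3421 * 1000)
= 4184.0277 MJ

4184.0277 MJ


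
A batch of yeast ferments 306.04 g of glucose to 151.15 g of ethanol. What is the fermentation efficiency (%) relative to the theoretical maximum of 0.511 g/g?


Fermentation efficiency = (actual / (0.511 * glucose)) * 100
= (151.15 / (0.511 * 306.04)) * 100
= 96.6516%

96.6516%


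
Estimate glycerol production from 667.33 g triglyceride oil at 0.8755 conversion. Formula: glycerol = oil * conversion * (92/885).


glycerol = oil * conv * (92/885)
= 667.33 * 0.8755 * 92 / 885
= 60.7353 g

60.7353 g


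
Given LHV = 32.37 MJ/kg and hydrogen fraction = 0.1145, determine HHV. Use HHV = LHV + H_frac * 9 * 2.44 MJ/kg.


HHV = LHV + H_frac * 9 * 2.44
= 32.37 + 0.1145 * 9 * 2.44
= 34.8844 MJ/kg

34.8844 MJ/kg


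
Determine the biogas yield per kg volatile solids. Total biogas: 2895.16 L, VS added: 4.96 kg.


Y = V / VS
= 2895.16 / 4.96
= 583.7016 L/kg VS

583.7016 L/kg VS


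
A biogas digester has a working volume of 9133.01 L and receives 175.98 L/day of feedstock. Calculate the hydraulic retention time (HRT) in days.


HRT = V / Q
= 9133.01 / 175.98
= 51.8980 days

51.8980 days


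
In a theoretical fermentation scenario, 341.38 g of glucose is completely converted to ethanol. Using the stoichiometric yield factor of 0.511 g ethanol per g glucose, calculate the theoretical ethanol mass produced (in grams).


Theoretical ethanol yield: m_EtOH = 0.511 * m_glucose
m_EtOH = 0.511 * 341.38 = 174.4452 g

174.4452 g


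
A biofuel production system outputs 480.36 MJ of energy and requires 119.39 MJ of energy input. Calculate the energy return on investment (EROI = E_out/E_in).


EROI = E_out / E_in
= 480.36 / 119.39
= 4.0235

4.0235


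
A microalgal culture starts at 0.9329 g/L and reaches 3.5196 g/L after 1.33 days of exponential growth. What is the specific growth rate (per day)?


mu = ln(X2/X1) / dt
= ln(3.5196/0.9329) / 1.33
= 0.9983 per day

0.9983 per day


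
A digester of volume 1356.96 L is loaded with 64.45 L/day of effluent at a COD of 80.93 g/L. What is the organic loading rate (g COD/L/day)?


OLR = Q * S / V
= 64.45 * 80.93 / 1356.96
= 3.8438 g/L/day

3.8438 g/L/day


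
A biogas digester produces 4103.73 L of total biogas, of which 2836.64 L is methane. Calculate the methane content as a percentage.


CH4% = V_CH4 / V_total * 100
= 2836.64 / 4103.73 * 100
= 69.1235%

69.1235%


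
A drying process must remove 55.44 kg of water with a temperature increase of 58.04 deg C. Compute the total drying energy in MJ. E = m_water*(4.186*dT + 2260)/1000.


E = m_water * (4.186 * dT + 2260) / 1000
= 55.44 * (4.186 * 58.04 + 2260) / 1000
= 138.7638 MJ

138.7638 MJ


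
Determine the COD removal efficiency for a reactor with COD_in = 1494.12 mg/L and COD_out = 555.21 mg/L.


eta = (COD_in - COD_out) / COD_in * 100
= (1494.12 - 555.21) / 1494.12 * 100
= 62.8403%

62.8403%


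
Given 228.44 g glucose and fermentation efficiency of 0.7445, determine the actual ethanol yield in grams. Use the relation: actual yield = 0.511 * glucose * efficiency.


Actual ethanol: m = 0.511 * 228.44 * 0.7445
m = 86.9076 g

86.9076 g


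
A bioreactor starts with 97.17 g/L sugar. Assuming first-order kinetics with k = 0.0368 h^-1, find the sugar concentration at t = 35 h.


S = S0 * exp(-k * t)
S = 97.17 * exp(-0.0368 * 35)
S = 26.8016 g/L

26.8016 g/L


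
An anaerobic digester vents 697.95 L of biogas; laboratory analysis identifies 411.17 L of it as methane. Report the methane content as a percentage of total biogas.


CH4% = V_CH4 / V_total * 100
= 411.17 / 697.95 * 100
= 58.9111%

58.9111%


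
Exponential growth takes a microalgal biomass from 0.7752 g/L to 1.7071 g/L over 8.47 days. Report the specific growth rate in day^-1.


mu = ln(X2/X1) / dt
= ln(1.7071/0.7752) / 8.47
= 0.0932 per day

0.0932 per day


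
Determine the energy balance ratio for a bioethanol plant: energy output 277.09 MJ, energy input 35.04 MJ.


EROI = E_out / E_in
= 277.09 / 35.04
= 7.9078

7.9078


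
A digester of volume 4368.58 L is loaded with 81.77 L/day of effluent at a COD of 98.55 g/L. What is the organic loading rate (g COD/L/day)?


OLR = Q * S / V
= 81.77 * 98.55 / 4368.58
= 1.8446 g/L/day

1.8446 g/L/day


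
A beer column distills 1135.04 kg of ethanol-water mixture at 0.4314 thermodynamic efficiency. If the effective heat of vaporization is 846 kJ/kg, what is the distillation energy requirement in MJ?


E = m * 846 / (eta * 1000)
= 1135.04 * 846 / (0.4314 * 1000)
= 2225.8782 MJ

2225.8782 MJ


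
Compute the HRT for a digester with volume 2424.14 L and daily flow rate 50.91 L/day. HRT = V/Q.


HRT = V / Q
= 2424.14 / 50.91
= 47.6162 days

47.6162 days


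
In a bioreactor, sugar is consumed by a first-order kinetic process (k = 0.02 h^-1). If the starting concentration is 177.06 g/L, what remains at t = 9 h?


S = S0 * exp(-k * t)
S = 177.06 * exp(-0.02 * 9)
S = 147.8929 g/L

147.8929 g/L


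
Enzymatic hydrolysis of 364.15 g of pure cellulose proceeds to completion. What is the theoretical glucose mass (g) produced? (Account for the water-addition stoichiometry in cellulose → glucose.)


glucose = cellulose * 180/162
= 364.15 * 180/162
= 404.6111 g

404.6111 g


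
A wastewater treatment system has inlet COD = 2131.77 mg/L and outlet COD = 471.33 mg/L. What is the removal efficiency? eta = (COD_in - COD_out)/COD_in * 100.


eta = (COD_in - COD_out) / COD_in * 100
= (2131.77 - 471.33) / 2131.77 * 100
= 77.8902%

77.8902%


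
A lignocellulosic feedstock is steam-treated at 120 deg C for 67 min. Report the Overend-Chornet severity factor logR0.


logR0 = log10(t * exp((T - 100) / 14.75))
= log10(67 * exp((120 - 100) / 14.75))
= 2.4149

2.4149


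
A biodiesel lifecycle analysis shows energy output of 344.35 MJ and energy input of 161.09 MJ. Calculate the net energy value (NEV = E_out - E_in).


NEV = E_out - E_in
= 344.35 - 161.09
= 183.2600 MJ

183.2600 MJ


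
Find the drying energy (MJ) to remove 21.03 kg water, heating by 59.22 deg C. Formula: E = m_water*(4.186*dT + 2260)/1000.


E = m_water * (4.186 * dT + 2260) / 1000
= 21.03 * (4.186 * 59.22 + 2260) / 1000
= 52.7410 MJ

52.7410 MJ


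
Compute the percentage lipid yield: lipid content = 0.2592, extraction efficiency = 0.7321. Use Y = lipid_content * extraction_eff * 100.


Y = lipid_content * extraction_eff * 100
= 0.2592 * 0.7321 * 100
= 18.9760%

18.9760%


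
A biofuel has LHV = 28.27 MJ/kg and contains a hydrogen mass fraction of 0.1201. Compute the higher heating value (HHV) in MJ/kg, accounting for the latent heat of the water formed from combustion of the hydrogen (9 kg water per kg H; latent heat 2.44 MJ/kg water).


HHV = LHV + H_frac * 9 * 2.44
= 28.27 + 0.1201 * 9 * 2.44
= 30.9074 MJ/kg

30.9074 MJ/kg


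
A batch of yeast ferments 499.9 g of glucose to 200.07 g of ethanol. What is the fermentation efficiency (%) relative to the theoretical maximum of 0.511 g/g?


Fermentation efficiency = (actual / (0.511 * glucose)) * 100
= (200.07 / (0.511 * 499.9)) * 100
= 78.3209%

78.3209%


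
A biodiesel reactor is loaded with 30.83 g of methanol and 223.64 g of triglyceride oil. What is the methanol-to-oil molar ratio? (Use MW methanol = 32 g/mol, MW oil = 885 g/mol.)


Molar ratio = n_MeOH / n_oil = (MeOH/32) / (oil/885) = (MeOH * 885) / (32 * oil)
= (30.83 * 885) / (32 * 223.64)
= 3.8126

3.8126


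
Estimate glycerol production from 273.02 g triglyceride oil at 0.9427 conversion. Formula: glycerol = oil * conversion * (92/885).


glycerol = oil * conv * (92/885)
= 273.02 * 0.9427 * 92 / 885
= 26.7555 g

26.7555 g


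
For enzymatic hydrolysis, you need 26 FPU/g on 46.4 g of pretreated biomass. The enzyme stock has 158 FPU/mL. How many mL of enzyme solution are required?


V = dosage * m_sub / activity
V = 26 * 46.4 / 158
V = 7.6354 mL

7.6354 mL


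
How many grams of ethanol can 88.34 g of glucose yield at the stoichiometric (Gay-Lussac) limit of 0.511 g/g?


Theoretical ethanol yield: m_EtOH = 0.511 * m_glucose
m_EtOH = 0.511 * 88.34 = 45.1417 g

45.1417 g


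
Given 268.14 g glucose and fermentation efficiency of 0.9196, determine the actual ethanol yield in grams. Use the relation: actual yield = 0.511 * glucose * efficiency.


Actual ethanol: m = 0.511 * 268.14 * 0.9196
m = 126.0032 g

126.0032 g


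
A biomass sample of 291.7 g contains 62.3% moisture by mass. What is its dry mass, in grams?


Wd = Ww * (1 - MC/100)
= 291.7 * (1 - 62.3/100)
= 109.9709 g

109.9709 g


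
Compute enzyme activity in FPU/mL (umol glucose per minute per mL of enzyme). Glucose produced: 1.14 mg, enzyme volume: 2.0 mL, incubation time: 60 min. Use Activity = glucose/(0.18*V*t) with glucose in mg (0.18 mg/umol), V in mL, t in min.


Activity = glucose_mg / (0.18 mg/umol * V_mL * t_min)
= 1.14 / (0.18 * 2.0 * 60)
= 0.0528 FPU/mL

0.0528 FPU/mL


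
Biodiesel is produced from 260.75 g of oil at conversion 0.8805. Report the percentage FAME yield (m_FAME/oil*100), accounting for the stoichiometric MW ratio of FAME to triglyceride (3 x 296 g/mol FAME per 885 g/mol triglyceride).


m_FAME = oil * conv * (3 * 296 / 885) = oil * conv * (888/885)
= 260.75 * 0.8805 * 888 / 885
= 230.3686 g
Y = m_FAME / oil * 100 = conv * (888/885) * 100
= 0.8805 * 888 / 885 * 100
= 88.35%

88.35%


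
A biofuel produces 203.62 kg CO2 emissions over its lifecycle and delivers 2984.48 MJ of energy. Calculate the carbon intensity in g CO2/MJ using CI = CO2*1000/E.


CI = CO2 * 1000 / E
= 203.62 * 1000 / 2984.48
= 68.2263 g CO2/MJ

68.2263 g CO2/MJ


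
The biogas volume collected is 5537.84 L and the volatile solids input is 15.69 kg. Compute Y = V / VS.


Y = V / VS
= 5537.84 / 15.69
= 352.9535 L/kg VS

352.9535 L/kg VS


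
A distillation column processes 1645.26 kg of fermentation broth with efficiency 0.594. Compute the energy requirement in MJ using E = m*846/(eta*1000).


E = m * 846 / (eta * 1000)
= 1645.26 * 846 / (0.594 * 1000)
= 2343.2491 MJ

2343.2491 MJ


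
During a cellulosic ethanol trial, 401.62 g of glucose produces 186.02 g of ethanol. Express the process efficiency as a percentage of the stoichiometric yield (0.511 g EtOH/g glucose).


Fermentation efficiency = (actual / (0.511 * glucose)) * 100
= (186.02 / (0.511 * 401.62)) * 100
= 90.6407%

90.6407%


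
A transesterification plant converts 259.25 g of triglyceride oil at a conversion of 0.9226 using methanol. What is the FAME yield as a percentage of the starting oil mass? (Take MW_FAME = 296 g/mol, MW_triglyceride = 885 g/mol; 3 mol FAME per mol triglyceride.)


m_FAME = oil * conv * (3 * 296 / 885) = oil * conv * (888/885)
= 259.25 * 0.9226 * 888 / 885
= 239.9948 g
Y = m_FAME / oil * 100 = conv * (888/885) * 100
= 0.9226 * 888 / 885 * 100
= 92.57%

92.57%


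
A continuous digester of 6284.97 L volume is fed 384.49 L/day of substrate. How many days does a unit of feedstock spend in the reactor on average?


HRT = V / Q
= 6284.97 / 384.49
= 16.3463 days

16.3463 days


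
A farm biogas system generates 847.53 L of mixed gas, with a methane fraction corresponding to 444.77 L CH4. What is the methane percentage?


CH4% = V_CH4 / V_total * 100
= 444.77 / 847.53 * 100
= 52.4784%

52.4784%


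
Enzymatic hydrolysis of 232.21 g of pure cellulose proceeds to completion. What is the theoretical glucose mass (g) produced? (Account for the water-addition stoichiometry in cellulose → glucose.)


glucose = cellulose * 180/162
= 232.21 * 180/162
= 258.0111 g

258.0111 g


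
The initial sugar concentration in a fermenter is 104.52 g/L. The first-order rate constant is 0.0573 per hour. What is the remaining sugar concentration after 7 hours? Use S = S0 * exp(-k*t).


S = S0 * exp(-k * t)
S = 104.52 * exp(-0.0573 * 7)
S = 69.9848 g/L

69.9848 g/L


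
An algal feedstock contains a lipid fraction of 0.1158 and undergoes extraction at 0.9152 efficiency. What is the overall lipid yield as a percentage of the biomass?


Y = lipid_content * extraction_eff * 100
= 0.1158 * 0.9152 * 100
= 10.5980%

10.5980%


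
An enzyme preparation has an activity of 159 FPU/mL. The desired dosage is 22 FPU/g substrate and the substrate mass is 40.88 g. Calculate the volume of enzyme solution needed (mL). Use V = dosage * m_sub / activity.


V = dosage * m_sub / activity
V = 22 * 40.88 / 159
V = 5.6564 mL

5.6564 mL


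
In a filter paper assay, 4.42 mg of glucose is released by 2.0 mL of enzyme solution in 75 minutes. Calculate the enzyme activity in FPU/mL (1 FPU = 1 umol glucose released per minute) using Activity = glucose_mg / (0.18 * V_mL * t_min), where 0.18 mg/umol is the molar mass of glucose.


Activity = glucose_mg / (0.18 mg/umol * V_mL * t_min)
= 4.42 / (0.18 * 2.0 * 75)
= 0.1637 FPU/mL

0.1637 FPU/mL


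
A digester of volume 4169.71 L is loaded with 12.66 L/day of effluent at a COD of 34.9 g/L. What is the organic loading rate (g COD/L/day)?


OLR = Q * S / V
= 12.66 * 34.9 / 4169.71
= 0.1060 g/L/day

0.1060 g/L/day


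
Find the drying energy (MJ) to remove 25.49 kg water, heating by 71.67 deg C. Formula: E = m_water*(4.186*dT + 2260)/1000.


E = m_water * (4.186 * dT + 2260) / 1000
= 25.49 * (4.186 * 71.67 + 2260) / 1000
= 65.2547 MJ

65.2547 MJ


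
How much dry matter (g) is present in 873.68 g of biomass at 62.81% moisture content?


Wd = Ww * (1 - MC/100)
= 873.68 * (1 - 62.81/100)
= 324.9216 g

324.9216 g


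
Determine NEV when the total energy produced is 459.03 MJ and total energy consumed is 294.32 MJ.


NEV = E_out - E_in
= 459.03 - 294.32
= 164.7100 MJ

164.7100 MJ


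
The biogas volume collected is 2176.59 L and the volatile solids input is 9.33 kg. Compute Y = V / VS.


Y = V / VS
= 2176.59 / 9.33
= 233.2894 L/kg VS

233.2894 L/kg VS


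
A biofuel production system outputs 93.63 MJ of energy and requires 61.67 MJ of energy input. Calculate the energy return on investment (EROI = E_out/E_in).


EROI = E_out / E_in
= 93.63 / 61.67
= 1.5182

1.5182


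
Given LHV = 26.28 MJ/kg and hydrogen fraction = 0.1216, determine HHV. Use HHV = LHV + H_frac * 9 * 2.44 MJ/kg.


HHV = LHV + H_frac * 9 * 2.44
= 26.28 + 0.1216 * 9 * 2.44
= 28.9503 MJ/kg

28.9503 MJ/kg


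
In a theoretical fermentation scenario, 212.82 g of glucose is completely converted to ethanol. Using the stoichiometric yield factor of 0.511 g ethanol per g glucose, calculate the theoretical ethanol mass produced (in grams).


Theoretical ethanol yield: m_EtOH = 0.511 * m_glucose
m_EtOH = 0.511 * 212.82 = 108.7510 g

108.7510 g


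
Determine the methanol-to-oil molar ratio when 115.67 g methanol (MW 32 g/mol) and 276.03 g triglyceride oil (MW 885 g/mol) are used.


Molar ratio = n_MeOH / n_oil = (MeOH/32) / (oil/885) = (MeOH * 885) / (32 * oil)
= (115.67 * 885) / (32 * 276.03)
= 11.5893

11.5893


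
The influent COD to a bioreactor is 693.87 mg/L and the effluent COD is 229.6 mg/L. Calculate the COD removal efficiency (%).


eta = (COD_in - COD_out) / COD_in * 100
= (693.87 - 229.6) / 693.87 * 100
= 66.9102%

66.9102%


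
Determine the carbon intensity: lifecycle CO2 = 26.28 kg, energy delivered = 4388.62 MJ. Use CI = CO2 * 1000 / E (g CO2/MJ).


CI = CO2 * 1000 / E
= 26.28 * 1000 / 4388.62
= 5.9882 g CO2/MJ

5.9882 g CO2/MJ


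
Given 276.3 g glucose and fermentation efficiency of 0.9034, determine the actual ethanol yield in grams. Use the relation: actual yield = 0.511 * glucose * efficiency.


Actual ethanol: m = 0.511 * 276.3 * 0.9034
m = 127.5504 g

127.5504 g


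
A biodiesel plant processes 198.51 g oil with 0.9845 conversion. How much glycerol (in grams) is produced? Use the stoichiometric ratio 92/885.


glycerol = oil * conv * (92/885)
= 198.51 * 0.9845 * 92 / 885
= 20.3162 g

20.3162 g


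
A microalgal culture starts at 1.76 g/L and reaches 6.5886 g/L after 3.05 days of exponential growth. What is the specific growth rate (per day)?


mu = ln(X2/X1) / dt
= ln(6.5886/1.76) / 3.05
= 0.4328 per day

0.4328 per day


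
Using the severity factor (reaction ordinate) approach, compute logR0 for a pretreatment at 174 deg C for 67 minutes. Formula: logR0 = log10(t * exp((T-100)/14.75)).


logR0 = log10(t * exp((T - 100) / 14.75))
= log10(67 * exp((174 - 100) / 14.75))
= 4.0049

4.0049


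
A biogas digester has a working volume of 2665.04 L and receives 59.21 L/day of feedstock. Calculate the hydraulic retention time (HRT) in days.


HRT = V / Q
= 2665.04 / 59.21
= 45.0100 days

45.0100 days


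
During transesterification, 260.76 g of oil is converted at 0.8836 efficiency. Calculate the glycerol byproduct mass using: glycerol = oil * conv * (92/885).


glycerol = oil * conv * (92/885)
= 260.76 * 0.8836 * 92 / 885
= 23.9520 g

23.9520 g


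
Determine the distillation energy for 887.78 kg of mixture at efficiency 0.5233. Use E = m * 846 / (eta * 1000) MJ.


E = m * 846 / (eta * 1000)
= 887.78 * 846 / (0.5233 * 1000)
= 1435.2415 MJ

1435.2415 MJ


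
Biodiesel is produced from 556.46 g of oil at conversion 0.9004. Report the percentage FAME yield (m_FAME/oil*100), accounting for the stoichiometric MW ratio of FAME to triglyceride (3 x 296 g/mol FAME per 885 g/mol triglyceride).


m_FAME = oil * conv * (3 * 296 / 885) = oil * conv * (888/885)
= 556.46 * 0.9004 * 888 / 885
= 502.7350 g
Y = m_FAME / oil * 100 = conv * (888/885) * 100
= 0.9004 * 888 / 885 * 100
= 90.35%

90.35%


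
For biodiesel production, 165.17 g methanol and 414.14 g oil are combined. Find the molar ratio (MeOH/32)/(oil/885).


Molar ratio = n_MeOH / n_oil = (MeOH/32) / (oil/885) = (MeOH * 885) / (32 * oil)
= (165.17 * 885) / (32 * 414.14)
= 11.0300

11.0300


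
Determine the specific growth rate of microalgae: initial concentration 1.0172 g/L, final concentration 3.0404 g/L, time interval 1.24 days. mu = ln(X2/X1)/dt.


mu = ln(X2/X1) / dt
= ln(3.0404/1.0172) / 1.24
= 0.8830 per day

0.8830 per day


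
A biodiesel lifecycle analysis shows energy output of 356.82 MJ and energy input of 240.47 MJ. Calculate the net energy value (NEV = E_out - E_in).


NEV = E_out - E_in
= 356.82 - 240.47
= 116.3500 MJ

116.3500 MJ


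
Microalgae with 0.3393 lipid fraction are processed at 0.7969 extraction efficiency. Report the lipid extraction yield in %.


Y = lipid_content * extraction_eff * 100
= 0.3393 * 0.7969 * 100
= 27.0388%

27.0388%


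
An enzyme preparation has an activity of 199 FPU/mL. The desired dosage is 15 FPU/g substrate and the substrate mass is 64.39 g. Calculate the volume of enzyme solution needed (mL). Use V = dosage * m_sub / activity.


V = dosage * m_sub / activity
V = 15 * 64.39 / 199
V = 4.8535 mL

4.8535 mL


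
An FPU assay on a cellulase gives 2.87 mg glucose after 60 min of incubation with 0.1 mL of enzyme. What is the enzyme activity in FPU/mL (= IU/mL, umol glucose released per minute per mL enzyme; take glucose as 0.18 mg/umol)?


Activity = glucose_mg / (0.18 mg/umol * V_mL * t_min)
= 2.87 / (0.18 * 0.1 * 60)
= 2.6574 FPU/mL

2.6574 FPU/mL


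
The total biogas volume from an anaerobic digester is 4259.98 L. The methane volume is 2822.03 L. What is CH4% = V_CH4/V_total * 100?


CH4% = V_CH4 / V_total * 100
= 2822.03 / 4259.98 * 100
= 66.2451%

66.2451%


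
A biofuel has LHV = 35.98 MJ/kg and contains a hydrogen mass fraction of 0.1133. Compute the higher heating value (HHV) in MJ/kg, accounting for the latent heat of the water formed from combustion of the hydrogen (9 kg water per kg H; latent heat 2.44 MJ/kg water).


HHV = LHV + H_frac * 9 * 2.44
= 35.98 + 0.1133 * 9 * 2.44
= 38.4681 MJ/kg

38.4681 MJ/kg


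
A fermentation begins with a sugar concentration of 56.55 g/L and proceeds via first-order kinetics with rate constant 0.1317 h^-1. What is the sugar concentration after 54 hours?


S = S0 * exp(-k * t)
S = 56.55 * exp(-0.1317 * 54)
S = 0.0461 g/L

0.0461 g/L


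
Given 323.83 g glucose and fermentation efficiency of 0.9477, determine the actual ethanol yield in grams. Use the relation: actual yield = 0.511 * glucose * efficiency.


Actual ethanol: m = 0.511 * 323.83 * 0.9477
m = 156.8227 g

156.8227 g


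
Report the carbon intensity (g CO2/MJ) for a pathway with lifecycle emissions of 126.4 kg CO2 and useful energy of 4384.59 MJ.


CI = CO2 * 1000 / E
= 126.4 * 1000 / 4384.59
= 28.8282 g CO2/MJ

28.8282 g CO2/MJ


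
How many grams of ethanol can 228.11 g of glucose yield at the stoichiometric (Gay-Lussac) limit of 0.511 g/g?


Theoretical ethanol yield: m_EtOH = 0.511 * m_glucose
m_EtOH = 0.511 * 228.11 = 116.5642 g

116.5642 g


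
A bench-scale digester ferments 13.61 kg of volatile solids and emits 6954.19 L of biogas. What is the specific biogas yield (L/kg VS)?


Y = V / VS
= 6954.19 / 13.61
= 510.9618 L/kg VS

510.9618 L/kg VS


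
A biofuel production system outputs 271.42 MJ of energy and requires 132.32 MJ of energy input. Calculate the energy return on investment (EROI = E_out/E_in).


EROI = E_out / E_in
= 271.42 / 132.32
= 2.0512

2.0512


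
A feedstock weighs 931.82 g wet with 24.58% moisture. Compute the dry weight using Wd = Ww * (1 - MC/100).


Wd = Ww * (1 - MC/100)
= 931.82 * (1 - 24.58/100)
= 702.7786 g

702.7786 g


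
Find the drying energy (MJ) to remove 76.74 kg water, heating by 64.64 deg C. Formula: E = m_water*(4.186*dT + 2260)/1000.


E = m_water * (4.186 * dT + 2260) / 1000
= 76.74 * (4.186 * 64.64 + 2260) / 1000
= 194.1969 MJ

194.1969 MJ


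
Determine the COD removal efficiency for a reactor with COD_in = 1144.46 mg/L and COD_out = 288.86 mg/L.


eta = (COD_in - COD_out) / COD_in * 100
= (1144.46 - 288.86) / 1144.46 * 100
= 74.7601%

74.7601%


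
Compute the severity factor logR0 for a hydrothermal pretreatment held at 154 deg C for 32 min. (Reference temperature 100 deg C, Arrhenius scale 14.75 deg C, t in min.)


logR0 = log10(t * exp((T - 100) / 14.75))
= log10(32 * exp((154 - 100) / 14.75))
= 3.0951

3.0951


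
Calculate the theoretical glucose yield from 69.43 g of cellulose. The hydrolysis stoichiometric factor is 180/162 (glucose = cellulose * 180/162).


glucose = cellulose * 180/162
= 69.43 * 180/162
= 77.1444 g

77.1444 g


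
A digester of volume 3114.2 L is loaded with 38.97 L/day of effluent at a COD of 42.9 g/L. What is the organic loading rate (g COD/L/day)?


OLR = Q * S / V
= 38.97 * 42.9 / 3114.2
= 0.5368 g/L/day

0.5368 g/L/day


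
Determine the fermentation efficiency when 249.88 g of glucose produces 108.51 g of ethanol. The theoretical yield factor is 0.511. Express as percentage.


Fermentation efficiency = (actual / (0.511 * glucose)) * 100
= (108.51 / (0.511 * 249.88)) * 100
= 84.9801%

84.9801%


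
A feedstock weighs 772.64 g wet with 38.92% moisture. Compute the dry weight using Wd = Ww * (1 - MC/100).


Wd = Ww * (1 - MC/100)
= 772.64 * (1 - 38.92/100)
= 471.9285 g

471.9285 g


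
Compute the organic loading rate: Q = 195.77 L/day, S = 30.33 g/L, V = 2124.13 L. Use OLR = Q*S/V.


OLR = Q * S / V
= 195.77 * 30.33 / 2124.13
= 2.7954 g/L/day

2.7954 g/L/day


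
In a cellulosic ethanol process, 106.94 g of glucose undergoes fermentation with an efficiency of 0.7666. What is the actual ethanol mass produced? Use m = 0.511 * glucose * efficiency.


Actual ethanol: m = 0.511 * 106.94 * 0.7666
m = 41.8919 g

41.8919 g


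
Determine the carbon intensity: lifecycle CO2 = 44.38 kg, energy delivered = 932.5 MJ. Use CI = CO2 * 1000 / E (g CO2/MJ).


CI = CO2 * 1000 / E
= 44.38 * 1000 / 932.5
= 47.5925 g CO2/MJ

47.5925 g CO2/MJ


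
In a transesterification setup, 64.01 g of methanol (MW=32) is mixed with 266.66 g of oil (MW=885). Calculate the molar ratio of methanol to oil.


Molar ratio = n_MeOH / n_oil = (MeOH/32) / (oil/885) = (MeOH * 885) / (32 * oil)
= (64.01 * 885) / (32 * 266.66)
= 6.6387

6.6387


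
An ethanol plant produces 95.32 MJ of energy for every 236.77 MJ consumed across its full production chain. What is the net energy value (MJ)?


NEV = E_out - E_in
= 95.32 - 236.77
= -141.4500 MJ

-141.4500 MJ


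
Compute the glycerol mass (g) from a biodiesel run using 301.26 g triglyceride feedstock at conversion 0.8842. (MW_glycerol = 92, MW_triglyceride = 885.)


glycerol = oil * conv * (92/885)
= 301.26 * 0.8842 * 92 / 885
= 27.6909 g

27.6909 g


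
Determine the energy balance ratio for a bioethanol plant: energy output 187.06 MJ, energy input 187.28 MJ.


EROI = E_out / E_in
= 187.06 / 187.28
= 0.9988

0.9988


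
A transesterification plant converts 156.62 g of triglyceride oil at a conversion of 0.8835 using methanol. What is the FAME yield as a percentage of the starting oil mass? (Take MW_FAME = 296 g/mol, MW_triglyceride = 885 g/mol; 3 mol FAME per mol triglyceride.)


m_FAME = oil * conv * (3 * 296 / 885) = oil * conv * (888/885)
= 156.62 * 0.8835 * 888 / 885
= 138.8428 g
Y = m_FAME / oil * 100 = conv * (888/885) * 100
= 0.8835 * 888 / 885 * 100
= 88.65%

88.65%


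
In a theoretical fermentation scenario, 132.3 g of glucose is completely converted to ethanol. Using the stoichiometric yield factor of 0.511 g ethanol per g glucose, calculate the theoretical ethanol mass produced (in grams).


Theoretical ethanol yield: m_EtOH = 0.511 * m_glucose
m_EtOH = 0.511 * 132.3 = 67.6053 g

67.6053 g


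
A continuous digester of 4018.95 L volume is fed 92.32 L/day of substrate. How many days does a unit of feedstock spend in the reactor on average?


HRT = V / Q
= 4018.95 / 92.32
= 43.5328 days

43.5328 days


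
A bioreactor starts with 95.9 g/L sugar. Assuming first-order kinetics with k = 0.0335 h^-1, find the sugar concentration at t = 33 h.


S = S0 * exp(-k * t)
S = 95.9 * exp(-0.0335 * 33)
S = 31.7472 g/L

31.7472 g/L


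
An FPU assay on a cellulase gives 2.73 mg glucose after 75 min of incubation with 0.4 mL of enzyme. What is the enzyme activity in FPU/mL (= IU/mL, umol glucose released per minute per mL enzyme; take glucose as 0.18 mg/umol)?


Activity = glucose_mg / (0.18 mg/umol * V_mL * t_min)
= 2.73 / (0.18 * 0.4 * 75)
= 0.5056 FPU/mL

0.5056 FPU/mL


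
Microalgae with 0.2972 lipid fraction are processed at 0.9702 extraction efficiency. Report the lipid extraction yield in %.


Y = lipid_content * extraction_eff * 100
= 0.2972 * 0.9702 * 100
= 28.8343%

28.8343%


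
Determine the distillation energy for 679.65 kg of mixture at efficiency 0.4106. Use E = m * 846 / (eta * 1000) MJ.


E = m * 846 / (eta * 1000)
= 679.65 * 846 / (0.4106 * 1000)
= 1400.3505 MJ

1400.3505 MJ


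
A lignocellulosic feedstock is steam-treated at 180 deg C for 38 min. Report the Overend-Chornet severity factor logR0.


logR0 = log10(t * exp((T - 100) / 14.75))
= log10(38 * exp((180 - 100) / 14.75))
= 3.9353

3.9353


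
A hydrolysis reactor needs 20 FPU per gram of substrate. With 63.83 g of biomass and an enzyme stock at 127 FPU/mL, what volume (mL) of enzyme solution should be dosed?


V = dosage * m_sub / activity
V = 20 * 63.83 / 127
V = 10.0520 mL

10.0520 mL


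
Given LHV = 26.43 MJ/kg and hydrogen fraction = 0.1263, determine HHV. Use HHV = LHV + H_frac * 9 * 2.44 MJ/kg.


HHV = LHV + H_frac * 9 * 2.44
= 26.43 + 0.1263 * 9 * 2.44
= 29.2035 MJ/kg

29.2035 MJ/kg


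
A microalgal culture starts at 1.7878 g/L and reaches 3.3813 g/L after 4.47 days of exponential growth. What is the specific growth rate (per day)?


mu = ln(X2/X1) / dt
= ln(3.3813/1.7878) / 4.47
= 0.1426 per day

0.1426 per day


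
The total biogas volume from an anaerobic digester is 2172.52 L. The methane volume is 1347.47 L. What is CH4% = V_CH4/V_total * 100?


CH4% = V_CH4 / V_total * 100
= 1347.47 / 2172.52 * 100
= 62.0234%

62.0234%


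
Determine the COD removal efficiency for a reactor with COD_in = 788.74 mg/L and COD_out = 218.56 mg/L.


eta = (COD_in - COD_out) / COD_in * 100
= (788.74 - 218.56) / 788.74 * 100
= 72.2900%

72.2900%


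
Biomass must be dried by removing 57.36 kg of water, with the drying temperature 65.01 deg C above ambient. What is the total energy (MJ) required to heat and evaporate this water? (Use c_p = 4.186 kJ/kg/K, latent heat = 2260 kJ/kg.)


E = m_water * (4.186 * dT + 2260) / 1000
= 57.36 * (4.186 * 65.01 + 2260) / 1000
= 145.2431 MJ

145.2431 MJ


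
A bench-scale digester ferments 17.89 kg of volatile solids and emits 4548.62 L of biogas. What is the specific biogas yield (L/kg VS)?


Y = V / VS
= 4548.62 / 17.89
= 254.2549 L/kg VS

254.2549 L/kg VS


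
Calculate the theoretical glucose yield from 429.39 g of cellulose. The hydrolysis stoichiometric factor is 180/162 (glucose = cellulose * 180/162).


glucose = cellulose * 180/162
= 429.39 * 180/162
= 477.1000 g

477.1000 g


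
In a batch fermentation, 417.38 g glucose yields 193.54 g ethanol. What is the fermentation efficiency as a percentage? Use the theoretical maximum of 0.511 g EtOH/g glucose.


Fermentation efficiency = (actual / (0.511 * glucose)) * 100
= (193.54 / (0.511 * 417.38)) * 100
= 90.7441%

90.7441%


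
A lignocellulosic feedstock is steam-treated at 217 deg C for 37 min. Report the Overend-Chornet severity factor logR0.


logR0 = log10(t * exp((T - 100) / 14.75))
= log10(37 * exp((217 - 100) / 14.75))
= 5.0131

5.0131


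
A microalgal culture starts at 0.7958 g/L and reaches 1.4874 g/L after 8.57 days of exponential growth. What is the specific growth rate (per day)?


mu = ln(X2/X1) / dt
= ln(1.4874/0.7958) / 8.57
= 0.0730 per day

0.0730 per day


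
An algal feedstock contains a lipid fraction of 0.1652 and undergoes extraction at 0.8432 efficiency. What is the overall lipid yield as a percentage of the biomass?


Y = lipid_content * extraction_eff * 100
= 0.1652 * 0.8432 * 100
= 13.9297%

13.9297%


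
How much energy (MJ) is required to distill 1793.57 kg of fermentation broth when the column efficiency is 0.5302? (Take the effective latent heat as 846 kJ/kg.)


E = m * 846 / (eta * 1000)
= 1793.57 * 846 / (0.5302 * 1000)
= 2861.8639 MJ

2861.8639 MJ


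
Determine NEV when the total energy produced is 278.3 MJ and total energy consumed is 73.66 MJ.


NEV = E_out - E_in
= 278.3 - 73.66
= 204.6400 MJ

204.6400 MJ


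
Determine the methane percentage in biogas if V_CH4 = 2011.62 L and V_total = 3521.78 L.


CH4% = V_CH4 / V_total * 100
= 2011.62 / 3521.78 * 100
= 57.1194%

57.1194%


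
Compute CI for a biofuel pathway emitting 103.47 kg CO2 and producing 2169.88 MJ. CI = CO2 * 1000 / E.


CI = CO2 * 1000 / E
= 103.47 * 1000 / 2169.88
= 47.6847 g CO2/MJ

47.6847 g CO2/MJ


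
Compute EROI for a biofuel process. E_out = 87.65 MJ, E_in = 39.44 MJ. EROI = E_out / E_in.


EROI = E_out / E_in
= 87.65 / 39.44
= 2.2224

2.2224


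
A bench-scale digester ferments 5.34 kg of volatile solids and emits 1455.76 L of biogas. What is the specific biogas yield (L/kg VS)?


Y = V / VS
= 1455.76 / 5.34
= 272.6142 L/kg VS

272.6142 L/kg VS


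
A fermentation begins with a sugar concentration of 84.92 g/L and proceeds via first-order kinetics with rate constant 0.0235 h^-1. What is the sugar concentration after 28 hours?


S = S0 * exp(-k * t)
S = 84.92 * exp(-0.0235 * 28)
S = 43.9789 g/L

43.9789 g/L


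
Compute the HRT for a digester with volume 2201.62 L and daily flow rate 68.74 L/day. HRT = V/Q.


HRT = V / Q
= 2201.62 / 68.74
= 32.0282 days

32.0282 days


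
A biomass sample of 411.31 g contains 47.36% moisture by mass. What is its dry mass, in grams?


Wd = Ww * (1 - MC/100)
= 411.31 * (1 - 47.36/100)
= 216.5136 g

216.5136 g


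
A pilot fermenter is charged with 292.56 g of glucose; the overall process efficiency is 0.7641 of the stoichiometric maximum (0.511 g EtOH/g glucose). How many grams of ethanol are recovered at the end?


Actual ethanol: m = 0.511 * 292.56 * 0.7641
m = 114.2315 g

114.2315 g


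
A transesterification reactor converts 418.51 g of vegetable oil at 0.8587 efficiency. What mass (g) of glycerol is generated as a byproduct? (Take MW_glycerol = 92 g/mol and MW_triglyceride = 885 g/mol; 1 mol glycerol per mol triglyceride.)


glycerol = oil * conv * (92/885)
= 418.51 * 0.8587 * 92 / 885
= 37.3587 g

37.3587 g


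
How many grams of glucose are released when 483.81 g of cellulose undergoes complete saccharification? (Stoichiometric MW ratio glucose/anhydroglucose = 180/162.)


glucose = cellulose * 180/162
= 483.81 * 180/162
= 537.5667 g

537.5667 g


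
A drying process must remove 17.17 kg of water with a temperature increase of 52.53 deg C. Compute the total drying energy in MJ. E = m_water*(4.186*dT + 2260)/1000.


E = m_water * (4.186 * dT + 2260) / 1000
= 17.17 * (4.186 * 52.53 + 2260) / 1000
= 42.5797 MJ

42.5797 MJ


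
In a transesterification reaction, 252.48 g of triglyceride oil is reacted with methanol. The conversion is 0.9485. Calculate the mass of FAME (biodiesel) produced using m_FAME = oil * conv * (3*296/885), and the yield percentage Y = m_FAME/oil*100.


m_FAME = oil * conv * (3 * 296 / 885) = oil * conv * (888/885)
= 252.48 * 0.9485 * 888 / 885
= 240.2891 g
Y = m_FAME / oil * 100 = conv * (888/885) * 100
= 0.9485 * 888 / 885 * 100
= 95.17%

240.2891 g FAME; Y = 95.17%


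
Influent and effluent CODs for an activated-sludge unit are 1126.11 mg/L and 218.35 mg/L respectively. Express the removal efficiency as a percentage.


eta = (COD_in - COD_out) / COD_in * 100
= (1126.11 - 218.35) / 1126.11 * 100
= 80.6102%

80.6102%


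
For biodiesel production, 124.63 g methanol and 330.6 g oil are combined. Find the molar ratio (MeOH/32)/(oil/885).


Molar ratio = n_MeOH / n_oil = (MeOH/32) / (oil/885) = (MeOH * 885) / (32 * oil)
= (124.63 * 885) / (32 * 330.6)
= 10.4259

10.4259


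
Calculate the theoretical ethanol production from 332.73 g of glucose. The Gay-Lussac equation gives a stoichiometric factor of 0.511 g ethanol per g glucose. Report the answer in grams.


Theoretical ethanol yield: m_EtOH = 0.511 * m_glucose
m_EtOH = 0.511 * 332.73 = 170.0250 g

170.0250 g
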